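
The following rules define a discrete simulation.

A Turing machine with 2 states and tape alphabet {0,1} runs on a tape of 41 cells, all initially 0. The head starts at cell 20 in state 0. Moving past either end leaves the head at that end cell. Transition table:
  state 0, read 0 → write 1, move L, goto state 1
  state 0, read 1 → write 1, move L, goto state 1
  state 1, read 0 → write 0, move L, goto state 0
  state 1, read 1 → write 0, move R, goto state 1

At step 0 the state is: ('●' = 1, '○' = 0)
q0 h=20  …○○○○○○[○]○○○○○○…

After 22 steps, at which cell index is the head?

0) q0 h=20  …○○○○○○[○]○○○○○○…
1) q1 h=19  …○○○○○○[○]●○○○○○…
2) q0 h=18  …○○○○○○[○]○●○○○○…
3) q1 h=17  …○○○○○○[○]●○●○○○…
4) q0 h=16  …○○○○○○[○]○●○●○○…
5) q1 h=15  …○○○○○○[○]●○●○●○…
6) q0 h=14  …○○○○○○[○]○●○●○●…
7) q1 h=13  …○○○○○○[○]●○●○●○…
8) q0 h=12  …○○○○○○[○]○●○●○●…
9) q1 h=11  …○○○○○○[○]●○●○●○…
10) q0 h=10  …○○○○○○[○]○●○●○●…
11) q1 h= 9  …○○○○○○[○]●○●○●○…
12) q0 h= 8  …○○○○○○[○]○●○●○●…
13) q1 h= 7  …○○○○○○[○]●○●○●○…
14) q0 h= 6  |○○○○○○[○]○●○●○●…
15) q1 h= 5  |○○○○○[○]●○●○●○…
16) q0 h= 4  |○○○○[○]○●○●○●…
17) q1 h= 3  |○○○[○]●○●○●○…
18) q0 h= 2  |○○[○]○●○●○●…
19) q1 h= 1  |○[○]●○●○●○…
20) q0 h= 0  |[○]○●○●○●…
21) q1 h= 0  |[●]○●○●○●…
22) q1 h= 1  |○[○]●○●○●○…

1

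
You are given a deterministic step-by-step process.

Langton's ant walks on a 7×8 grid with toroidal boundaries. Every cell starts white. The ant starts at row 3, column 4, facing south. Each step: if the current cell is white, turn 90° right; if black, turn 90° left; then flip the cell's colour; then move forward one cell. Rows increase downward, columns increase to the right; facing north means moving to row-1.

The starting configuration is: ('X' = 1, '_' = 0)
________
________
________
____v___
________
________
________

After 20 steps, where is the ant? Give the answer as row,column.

1,6

[0] ________
________
________
____v___
________
________
________
[1] ________
________
________
___<X___
________
________
________
[2] ________
________
___^____
___XX___
________
________
________
[3] ________
________
___X>___
___XX___
________
________
________
[4] ________
________
___XX___
___Xv___
________
________
________
[5] ________
________
___XX___
___X_>__
________
________
________
[6] ________
________
___XX___
___X_X__
_____v__
________
________
[7] ________
________
___XX___
___X_X__
____<X__
________
________
[8] ________
________
___XX___
___X^X__
____XX__
________
________
[9] ________
________
___XX___
___XX>__
____XX__
________
________
[10] ________
________
___XX^__
___XX___
____XX__
________
________
[11] ________
________
___XXX>_
___XX___
____XX__
________
________
[12] ________
________
___XXXX_
___XX_v_
____XX__
________
________
[13] ________
________
___XXXX_
___XX<X_
____XX__
________
________
[14] ________
________
___XX^X_
___XXXX_
____XX__
________
________
[15] ________
________
___X<_X_
___XXXX_
____XX__
________
________
[16] ________
________
___X__X_
___XvXX_
____XX__
________
________
[17] ________
________
___X__X_
___X_>X_
____XX__
________
________
[18] ________
________
___X_^X_
___X__X_
____XX__
________
________
[19] ________
________
___X_X>_
___X__X_
____XX__
________
________
[20] ________
______^_
___X_X__
___X__X_
____XX__
________
________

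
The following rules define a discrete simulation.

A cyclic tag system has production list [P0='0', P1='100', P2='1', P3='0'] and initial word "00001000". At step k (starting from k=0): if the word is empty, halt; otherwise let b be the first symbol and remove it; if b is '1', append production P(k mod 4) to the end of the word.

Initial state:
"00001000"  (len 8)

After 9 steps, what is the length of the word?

k=0  "00001000"  (len 8)
k=1  "0001000"  (len 7)
k=2  "001000"  (len 6)
k=3  "01000"  (len 5)
k=4  "1000"  (len 4)
k=5  "0000"  (len 4)
k=6  "000"  (len 3)
k=7  "00"  (len 2)
k=8  "0"  (len 1)
k=9  (halted — word empty)

0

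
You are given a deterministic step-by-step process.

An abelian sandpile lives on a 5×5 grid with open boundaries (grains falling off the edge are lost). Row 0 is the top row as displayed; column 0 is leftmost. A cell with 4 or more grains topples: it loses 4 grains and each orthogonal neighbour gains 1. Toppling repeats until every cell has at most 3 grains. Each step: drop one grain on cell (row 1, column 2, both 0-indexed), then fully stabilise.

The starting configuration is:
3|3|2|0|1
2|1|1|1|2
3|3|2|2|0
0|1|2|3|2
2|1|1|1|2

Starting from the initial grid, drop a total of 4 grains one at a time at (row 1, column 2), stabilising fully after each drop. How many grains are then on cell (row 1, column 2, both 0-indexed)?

1

t=0: 3|3|2|0|1
2|1|1|1|2
3|3|2|2|0
0|1|2|3|2
2|1|1|1|2
t=1: 3|3|2|0|1
2|1|2|1|2
3|3|2|2|0
0|1|2|3|2
2|1|1|1|2
t=2: 3|3|2|0|1
2|1|3|1|2
3|3|2|2|0
0|1|2|3|2
2|1|1|1|2
t=3: 3|3|3|0|1
2|2|0|2|2
3|3|3|2|0
0|1|2|3|2
2|1|1|1|2
t=4: 3|3|3|0|1
2|2|1|2|2
3|3|3|2|0
0|1|2|3|2
2|1|1|1|2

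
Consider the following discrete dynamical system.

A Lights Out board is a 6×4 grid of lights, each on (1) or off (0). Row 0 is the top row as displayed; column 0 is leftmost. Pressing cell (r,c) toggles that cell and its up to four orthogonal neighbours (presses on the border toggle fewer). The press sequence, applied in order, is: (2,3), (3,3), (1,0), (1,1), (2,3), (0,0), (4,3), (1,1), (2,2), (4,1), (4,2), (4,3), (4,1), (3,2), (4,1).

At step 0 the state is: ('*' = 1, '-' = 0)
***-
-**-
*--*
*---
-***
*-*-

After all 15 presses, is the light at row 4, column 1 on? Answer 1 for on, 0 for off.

step 0: ***-
-**-
*--*
*---
-***
*-*-
step 1: ***-
-***
*-*-
*--*
-***
*-*-
step 2: ***-
-***
*-**
*-*-
-**-
*-*-
step 3: -**-
*-**
--**
*-*-
-**-
*-*-
step 4: --*-
-*-*
-***
*-*-
-**-
*-*-
step 5: --*-
-*--
-*--
*-**
-**-
*-*-
step 6: ***-
**--
-*--
*-**
-**-
*-*-
step 7: ***-
**--
-*--
*-*-
-*-*
*-**
step 8: *-*-
--*-
----
*-*-
-*-*
*-**
step 9: *-*-
----
-***
*---
-*-*
*-**
step 10: *-*-
----
-***
**--
*-**
****
step 11: *-*-
----
-***
***-
**--
**-*
step 12: *-*-
----
-***
****
****
**--
step 13: *-*-
----
-***
*-**
---*
*---
step 14: *-*-
----
-*-*
**--
--**
*---
step 15: *-*-
----
-*-*
*---
**-*
**--

1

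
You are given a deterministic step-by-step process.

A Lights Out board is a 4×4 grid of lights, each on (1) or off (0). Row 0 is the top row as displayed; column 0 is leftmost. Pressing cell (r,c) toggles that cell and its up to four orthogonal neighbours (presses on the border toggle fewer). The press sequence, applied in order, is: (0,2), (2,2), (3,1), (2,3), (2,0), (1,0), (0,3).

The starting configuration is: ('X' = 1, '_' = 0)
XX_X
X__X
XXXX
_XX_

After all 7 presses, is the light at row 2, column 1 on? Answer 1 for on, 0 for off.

step 0: XX_X
X__X
XXXX
_XX_
step 1: X_X_
X_XX
XXXX
_XX_
step 2: X_X_
X__X
X___
_X__
step 3: X_X_
X__X
XX__
X_X_
step 4: X_X_
X___
XXXX
X_XX
step 5: X_X_
____
__XX
__XX
step 6: __X_
XX__
X_XX
__XX
step 7: ___X
XX_X
X_XX
__XX

0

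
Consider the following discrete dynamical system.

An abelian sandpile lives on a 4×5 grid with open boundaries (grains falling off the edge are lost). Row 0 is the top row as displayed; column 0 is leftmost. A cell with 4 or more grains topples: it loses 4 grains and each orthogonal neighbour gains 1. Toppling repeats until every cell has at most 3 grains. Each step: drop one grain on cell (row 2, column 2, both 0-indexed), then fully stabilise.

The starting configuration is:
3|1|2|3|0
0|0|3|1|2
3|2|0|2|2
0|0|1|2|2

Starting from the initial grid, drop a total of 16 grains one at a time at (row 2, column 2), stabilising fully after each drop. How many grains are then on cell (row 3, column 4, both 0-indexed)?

0

t=0: 3|1|2|3|0
0|0|3|1|2
3|2|0|2|2
0|0|1|2|2
t=1: 3|1|2|3|0
0|0|3|1|2
3|2|1|2|2
0|0|1|2|2
t=2: 3|1|2|3|0
0|0|3|1|2
3|2|2|2|2
0|0|1|2|2
t=3: 3|1|2|3|0
0|0|3|1|2
3|2|3|2|2
0|0|1|2|2
t=4: 3|1|3|3|0
0|1|0|2|2
3|3|1|3|2
0|0|2|2|2
t=5: 3|1|3|3|0
0|1|0|2|2
3|3|2|3|2
0|0|2|2|2
t=6: 3|1|3|3|0
0|1|0|2|2
3|3|3|3|2
0|0|2|2|2
t=7: 3|1|3|3|0
1|2|1|3|2
0|1|2|0|3
1|1|3|3|2
t=8: 3|1|3|3|0
1|2|1|3|2
0|1|3|0|3
1|1|3|3|2
t=9: 3|1|3|3|0
1|2|2|3|2
0|2|1|2|3
1|2|1|0|3
t=10: 3|1|3|3|0
1|2|2|3|2
0|2|2|2|3
1|2|1|0|3
t=11: 3|1|3|3|0
1|2|2|3|2
0|2|3|2|3
1|2|1|0|3
t=12: 3|1|3|3|0
1|2|3|3|2
0|3|0|3|3
1|2|2|0|3
t=13: 3|1|3|3|0
1|2|3|3|2
0|3|1|3|3
1|2|2|0|3
t=14: 3|1|3|3|0
1|2|3|3|2
0|3|2|3|3
1|2|2|0|3
t=15: 3|1|3|3|0
1|2|3|3|2
0|3|3|3|3
1|2|2|0|3
t=16: 3|3|1|1|2
2|0|3|3|0
1|1|3|2|2
1|3|3|2|0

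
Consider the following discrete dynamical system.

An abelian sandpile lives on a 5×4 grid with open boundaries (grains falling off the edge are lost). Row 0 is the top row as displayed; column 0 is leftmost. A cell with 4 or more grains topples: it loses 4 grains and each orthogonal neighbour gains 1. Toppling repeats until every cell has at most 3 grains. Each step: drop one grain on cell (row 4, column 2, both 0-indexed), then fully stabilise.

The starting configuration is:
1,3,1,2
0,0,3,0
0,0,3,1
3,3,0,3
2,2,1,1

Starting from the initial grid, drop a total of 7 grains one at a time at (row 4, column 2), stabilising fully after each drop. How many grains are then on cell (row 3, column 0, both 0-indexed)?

gen 0: 1,3,1,2
0,0,3,0
0,0,3,1
3,3,0,3
2,2,1,1
gen 1: 1,3,1,2
0,0,3,0
0,0,3,1
3,3,0,3
2,2,2,1
gen 2: 1,3,1,2
0,0,3,0
0,0,3,1
3,3,0,3
2,2,3,1
gen 3: 1,3,1,2
0,0,3,0
0,0,3,1
3,3,1,3
2,3,0,2
gen 4: 1,3,1,2
0,0,3,0
0,0,3,1
3,3,1,3
2,3,1,2
gen 5: 1,3,1,2
0,0,3,0
0,0,3,1
3,3,1,3
2,3,2,2
gen 6: 1,3,1,2
0,0,3,0
0,0,3,1
3,3,1,3
2,3,3,2
gen 7: 1,3,1,2
0,0,3,0
1,1,3,1
1,1,3,3
0,2,1,3

1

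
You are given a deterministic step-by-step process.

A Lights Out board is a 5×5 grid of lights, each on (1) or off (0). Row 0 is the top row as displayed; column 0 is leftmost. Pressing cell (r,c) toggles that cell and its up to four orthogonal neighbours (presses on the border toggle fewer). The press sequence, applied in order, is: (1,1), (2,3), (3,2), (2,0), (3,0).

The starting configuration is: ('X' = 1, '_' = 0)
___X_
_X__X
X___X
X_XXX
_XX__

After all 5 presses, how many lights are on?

12

0) ___X_
_X__X
X___X
X_XXX
_XX__
1) _X_X_
X_X_X
XX__X
X_XXX
_XX__
2) _X_X_
X_XXX
XXXX_
X_X_X
_XX__
3) _X_X_
X_XXX
XX_X_
XX_XX
_X___
4) _X_X_
__XXX
___X_
_X_XX
_X___
5) _X_X_
__XXX
X__X_
X__XX
XX___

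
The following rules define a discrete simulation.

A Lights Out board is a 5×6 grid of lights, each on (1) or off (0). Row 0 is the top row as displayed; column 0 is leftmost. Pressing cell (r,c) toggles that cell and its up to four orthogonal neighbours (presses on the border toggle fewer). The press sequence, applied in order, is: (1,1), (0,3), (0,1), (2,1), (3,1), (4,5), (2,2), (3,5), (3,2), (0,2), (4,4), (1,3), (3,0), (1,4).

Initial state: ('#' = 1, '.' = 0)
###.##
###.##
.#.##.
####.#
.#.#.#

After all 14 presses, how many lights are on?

15

[0] ###.##
###.##
.#.##.
####.#
.#.#.#
[1] #.#.##
....##
...##.
####.#
.#.#.#
[2] #..#.#
...###
...##.
####.#
.#.#.#
[3] .###.#
.#.###
...##.
####.#
.#.#.#
[4] .###.#
...###
#####.
#.##.#
.#.#.#
[5] .###.#
...###
#.###.
.#.#.#
...#.#
[6] .###.#
...###
#.###.
.#.#..
...##.
[7] .###.#
..####
##..#.
.###..
...##.
[8] .###.#
..####
##..##
.#####
...###
[9] .###.#
..####
###.##
....##
..####
[10] .....#
...###
###.##
....##
..####
[11] .....#
...###
###.##
.....#
..#...
[12] ...#.#
..#..#
######
.....#
..#...
[13] ...#.#
..#..#
.#####
##...#
#.#...
[14] ...###
..###.
.###.#
##...#
#.#...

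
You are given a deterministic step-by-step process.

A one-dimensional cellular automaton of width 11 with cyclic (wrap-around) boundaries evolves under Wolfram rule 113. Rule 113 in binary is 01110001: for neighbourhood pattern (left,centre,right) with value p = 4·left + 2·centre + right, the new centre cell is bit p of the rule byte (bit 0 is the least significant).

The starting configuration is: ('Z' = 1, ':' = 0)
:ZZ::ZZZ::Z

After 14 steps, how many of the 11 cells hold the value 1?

5

0) :ZZ::ZZZ::Z
1) Z:ZZ:::ZZ::
2) :Z:ZZZ::ZZ:
3) ::Z::ZZ::ZZ
4) Z::Z::ZZ::Z
5) ZZ::Z::ZZ::
6) :ZZ::Z::ZZ:
7) ::ZZ::Z::ZZ
8) Z::ZZ::Z::Z
9) ZZ::ZZ::Z::
10) :ZZ::ZZ::Z:
11) ::ZZ::ZZ::Z
12) Z::ZZ::ZZ::
13) :Z::ZZ::ZZ:
14) ::Z::ZZ::ZZ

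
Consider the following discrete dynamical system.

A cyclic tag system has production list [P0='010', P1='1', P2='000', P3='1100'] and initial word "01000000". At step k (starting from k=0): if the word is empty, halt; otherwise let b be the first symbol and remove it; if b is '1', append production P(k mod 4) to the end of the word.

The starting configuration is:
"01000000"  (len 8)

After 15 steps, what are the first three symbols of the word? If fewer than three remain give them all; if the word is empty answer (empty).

(empty)

[0] "01000000"  (len 8)
[1] "1000000"  (len 7)
[2] "0000001"  (len 7)
[3] "000001"  (len 6)
[4] "00001"  (len 5)
[5] "0001"  (len 4)
[6] "001"  (len 3)
[7] "01"  (len 2)
[8] "1"  (len 1)
[9] "010"  (len 3)
[10] "10"  (len 2)
[11] "0000"  (len 4)
[12] "000"  (len 3)
[13] "00"  (len 2)
[14] "0"  (len 1)
[15] (halted — word empty)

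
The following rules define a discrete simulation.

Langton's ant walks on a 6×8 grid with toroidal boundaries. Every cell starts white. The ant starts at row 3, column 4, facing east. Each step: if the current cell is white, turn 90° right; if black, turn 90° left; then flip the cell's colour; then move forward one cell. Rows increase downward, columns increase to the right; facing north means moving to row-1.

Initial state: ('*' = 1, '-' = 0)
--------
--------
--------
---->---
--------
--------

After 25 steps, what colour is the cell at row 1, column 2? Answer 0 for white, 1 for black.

k=0  --------
--------
--------
---->---
--------
--------
k=1  --------
--------
--------
----*---
----v---
--------
k=2  --------
--------
--------
----*---
---<*---
--------
k=3  --------
--------
--------
---^*---
---**---
--------
k=4  --------
--------
--------
---*>---
---**---
--------
k=5  --------
--------
----^---
---*----
---**---
--------
k=6  --------
--------
----*>--
---*----
---**---
--------
k=7  --------
--------
----**--
---*-v--
---**---
--------
k=8  --------
--------
----**--
---*<*--
---**---
--------
k=9  --------
--------
----^*--
---***--
---**---
--------
k=10  --------
--------
---<-*--
---***--
---**---
--------
k=11  --------
---^----
---*-*--
---***--
---**---
--------
k=12  --------
---*>---
---*-*--
---***--
---**---
--------
k=13  --------
---**---
---*v*--
---***--
---**---
--------
k=14  --------
---**---
---<**--
---***--
---**---
--------
k=15  --------
---**---
----**--
---v**--
---**---
--------
k=16  --------
---**---
----**--
---->*--
---**---
--------
k=17  --------
---**---
----^*--
-----*--
---**---
--------
k=18  --------
---**---
---<-*--
-----*--
---**---
--------
k=19  --------
---^*---
---*-*--
-----*--
---**---
--------
k=20  --------
--<-*---
---*-*--
-----*--
---**---
--------
k=21  --^-----
--*-*---
---*-*--
-----*--
---**---
--------
k=22  --*>----
--*-*---
---*-*--
-----*--
---**---
--------
k=23  --**----
--*v*---
---*-*--
-----*--
---**---
--------
k=24  --**----
--<**---
---*-*--
-----*--
---**---
--------
k=25  --**----
---**---
--v*-*--
-----*--
---**---
--------

0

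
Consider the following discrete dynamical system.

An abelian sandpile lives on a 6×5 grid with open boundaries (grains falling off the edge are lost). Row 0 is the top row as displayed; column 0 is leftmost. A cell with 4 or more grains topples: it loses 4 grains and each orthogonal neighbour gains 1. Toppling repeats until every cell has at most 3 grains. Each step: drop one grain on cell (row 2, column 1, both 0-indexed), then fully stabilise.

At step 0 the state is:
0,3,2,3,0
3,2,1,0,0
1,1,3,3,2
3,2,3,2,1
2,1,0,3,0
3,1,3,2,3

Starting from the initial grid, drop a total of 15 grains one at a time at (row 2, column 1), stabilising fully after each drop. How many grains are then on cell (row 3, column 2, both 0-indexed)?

1

0) 0,3,2,3,0
3,2,1,0,0
1,1,3,3,2
3,2,3,2,1
2,1,0,3,0
3,1,3,2,3
1) 0,3,2,3,0
3,2,1,0,0
1,2,3,3,2
3,2,3,2,1
2,1,0,3,0
3,1,3,2,3
2) 0,3,2,3,0
3,2,1,0,0
1,3,3,3,2
3,2,3,2,1
2,1,0,3,0
3,1,3,2,3
3) 0,3,2,3,0
3,3,2,1,0
3,2,2,1,3
0,1,2,1,2
3,2,2,0,1
3,1,3,3,3
4) 0,3,2,3,0
3,3,2,1,0
3,3,2,1,3
0,1,2,1,2
3,2,2,0,1
3,1,3,3,3
5) 2,0,3,3,0
1,2,3,1,0
1,2,3,1,3
1,2,2,1,2
3,2,2,0,1
3,1,3,3,3
6) 2,0,3,3,0
1,2,3,1,0
1,3,3,1,3
1,2,2,1,2
3,2,2,0,1
3,1,3,3,3
7) 2,2,1,0,1
2,0,2,3,0
2,2,1,2,3
1,3,3,1,2
3,2,2,0,1
3,1,3,3,3
8) 2,2,1,0,1
2,0,2,3,0
2,3,1,2,3
1,3,3,1,2
3,2,2,0,1
3,1,3,3,3
9) 2,2,1,0,1
2,1,2,3,0
3,1,3,2,3
2,1,0,2,2
3,3,3,0,1
3,1,3,3,3
10) 2,2,1,0,1
2,1,2,3,0
3,2,3,2,3
2,1,0,2,2
3,3,3,0,1
3,1,3,3,3
11) 2,2,1,0,1
2,1,2,3,0
3,3,3,2,3
2,1,0,2,2
3,3,3,0,1
3,1,3,3,3
12) 2,2,1,0,1
3,2,3,3,0
0,2,0,3,3
3,2,1,2,2
3,3,3,0,1
3,1,3,3,3
13) 2,2,1,0,1
3,2,3,3,0
0,3,0,3,3
3,2,1,2,2
3,3,3,0,1
3,1,3,3,3
14) 2,2,1,0,1
3,3,3,3,0
1,0,1,3,3
3,3,1,2,2
3,3,3,0,1
3,1,3,3,3
15) 2,2,1,0,1
3,3,3,3,0
1,1,1,3,3
3,3,1,2,2
3,3,3,0,1
3,1,3,3,3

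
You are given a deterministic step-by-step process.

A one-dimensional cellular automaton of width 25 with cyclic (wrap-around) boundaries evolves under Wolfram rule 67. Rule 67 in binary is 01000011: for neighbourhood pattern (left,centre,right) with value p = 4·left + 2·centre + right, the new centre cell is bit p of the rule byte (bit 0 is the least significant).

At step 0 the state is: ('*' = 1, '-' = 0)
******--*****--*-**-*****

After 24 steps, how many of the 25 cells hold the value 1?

0) ******--*****--*-**-*****
1) -----*-*----*-*---*------
2) *****----***----**--*****
3) ----*-***--*-***-*-*-----
4) ****----*-*----*-----****
5) ---*-***----***--****----
6) ***----*-***--*-*---*-***
7) --*-***----*-*----**-----
8) **----*-***----***-*-****
9) -*-***----*-***--*-------
10) *----*-***----*-*--******
11) *-***----*-***----*------
12) ----*-***----*-***--*****
13) -***----*-***----*-*----*
14) ---*-***----*-***----***-
15) ***----*-***----*-***--*-
16) --*-***----*-***----*-*--
17) **----*-***----*-***----*
18) -*-***----*-***----*-***-
19) *----*-***----*-***----*-
20) --***----*-***----*-***--
21) **--*-***----*-***----*-*
22) -*-*----*-***----*-***---
23) *----***----*-***----*-**
24) *-***--*-***----*-***----

12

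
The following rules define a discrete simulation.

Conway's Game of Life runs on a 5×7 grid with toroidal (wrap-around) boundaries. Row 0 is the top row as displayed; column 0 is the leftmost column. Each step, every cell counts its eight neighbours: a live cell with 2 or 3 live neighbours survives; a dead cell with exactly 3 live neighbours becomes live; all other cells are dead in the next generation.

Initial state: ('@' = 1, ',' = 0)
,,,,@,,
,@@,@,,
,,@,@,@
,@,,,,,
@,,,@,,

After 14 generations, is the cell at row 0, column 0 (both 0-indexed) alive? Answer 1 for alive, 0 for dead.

0) ,,,,@,,
,@@,@,,
,,@,@,@
,@,,,,,
@,,,@,,
1) ,@,,@@,
,@@,@,,
@,@,,@,
@@,@,@,
,,,,,,,
2) ,@@@@@,
@,@,@,@
@,,,,@,
@@@,@,,
@@@,,@@
3) ,,,,,,,
@,@,,,,
,,@,@@,
,,@@@,,
,,,,,,,
4) ,,,,,,,
,@,@,,,
,,@,@@,
,,@,@@,
,,,@,,,
5) ,,@,,,,
,,@@@,,
,@@,,@,
,,@,,@,
,,,@@,,
6) ,,@,,,,
,,,,@,,
,@,,,@,
,@@,,@,
,,@@@,,
7) ,,@,@,,
,,,,,,,
,@@,@@,
,@,,,@,
,,,,@,,
8) ,,,@,,,
,@@,@@,
,@@,@@,
,@@@,@,
,,,@@@,
9) ,,,,,,,
,@,,,@,
@,,,,,@
,@,,,,@
,,,,,@,
10) ,,,,,,,
@,,,,,@
,@,,,@@
,,,,,@@
,,,,,,,
11) ,,,,,,,
@,,,,@@
,,,,,,,
@,,,,@@
,,,,,,,
12) ,,,,,,@
,,,,,,@
,,,,,,,
,,,,,,@
,,,,,,@
13) @,,,,@@
,,,,,,,
,,,,,,,
,,,,,,,
@,,,,@@
14) @,,,,@,
,,,,,,@
,,,,,,,
,,,,,,@
@,,,,@,

1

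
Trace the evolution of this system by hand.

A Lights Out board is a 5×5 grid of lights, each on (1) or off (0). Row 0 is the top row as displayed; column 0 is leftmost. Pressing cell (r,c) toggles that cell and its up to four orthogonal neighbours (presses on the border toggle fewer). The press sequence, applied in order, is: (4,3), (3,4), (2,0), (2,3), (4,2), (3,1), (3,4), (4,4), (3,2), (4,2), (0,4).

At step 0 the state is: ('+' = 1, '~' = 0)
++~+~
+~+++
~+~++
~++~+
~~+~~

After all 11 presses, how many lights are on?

0) ++~+~
+~+++
~+~++
~++~+
~~+~~
1) ++~+~
+~+++
~+~++
~++++
~~~++
2) ++~+~
+~+++
~+~+~
~++~~
~~~+~
3) ++~+~
~~+++
+~~+~
+++~~
~~~+~
4) ++~+~
~~+~+
+~+~+
++++~
~~~+~
5) ++~+~
~~+~+
+~+~+
++~+~
~++~~
6) ++~+~
~~+~+
+++~+
~~++~
~~+~~
7) ++~+~
~~+~+
+++~~
~~+~+
~~+~+
8) ++~+~
~~+~+
+++~~
~~+~~
~~++~
9) ++~+~
~~+~+
++~~~
~+~+~
~~~+~
10) ++~+~
~~+~+
++~~~
~+++~
~++~~
11) ++~~+
~~+~~
++~~~
~+++~
~++~~

11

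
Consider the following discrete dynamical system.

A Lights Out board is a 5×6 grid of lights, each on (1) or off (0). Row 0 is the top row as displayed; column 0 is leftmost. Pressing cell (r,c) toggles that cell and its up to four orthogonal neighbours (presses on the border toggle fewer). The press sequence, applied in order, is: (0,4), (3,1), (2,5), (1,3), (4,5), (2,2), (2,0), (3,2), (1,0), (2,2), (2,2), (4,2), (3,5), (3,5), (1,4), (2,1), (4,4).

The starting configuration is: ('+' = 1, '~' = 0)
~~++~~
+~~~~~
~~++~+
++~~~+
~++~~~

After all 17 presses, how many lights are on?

14

k=0  ~~++~~
+~~~~~
~~++~+
++~~~+
~++~~~
k=1  ~~+~++
+~~~+~
~~++~+
++~~~+
~++~~~
k=2  ~~+~++
+~~~+~
~+++~+
~~+~~+
~~+~~~
k=3  ~~+~++
+~~~++
~++++~
~~+~~~
~~+~~~
k=4  ~~++++
+~++~+
~++~+~
~~+~~~
~~+~~~
k=5  ~~++++
+~++~+
~++~+~
~~+~~+
~~+~++
k=6  ~~++++
+~~+~+
~~~++~
~~~~~+
~~+~++
k=7  ~~++++
~~~+~+
++~++~
+~~~~+
~~+~++
k=8  ~~++++
~~~+~+
+++++~
++++~+
~~~~++
k=9  +~++++
++~+~+
~++++~
++++~+
~~~~++
k=10  +~++++
++++~+
~~~~+~
++~+~+
~~~~++
k=11  +~++++
++~+~+
~++++~
++++~+
~~~~++
k=12  +~++++
++~+~+
~++++~
++~+~+
~+++++
k=13  +~++++
++~+~+
~+++++
++~++~
~++++~
k=14  +~++++
++~+~+
~++++~
++~+~+
~+++++
k=15  +~++~+
++~~+~
~+++~~
++~+~+
~+++++
k=16  +~++~+
+~~~+~
+~~+~~
+~~+~+
~+++++
k=17  +~++~+
+~~~+~
+~~+~~
+~~+++
~++~~~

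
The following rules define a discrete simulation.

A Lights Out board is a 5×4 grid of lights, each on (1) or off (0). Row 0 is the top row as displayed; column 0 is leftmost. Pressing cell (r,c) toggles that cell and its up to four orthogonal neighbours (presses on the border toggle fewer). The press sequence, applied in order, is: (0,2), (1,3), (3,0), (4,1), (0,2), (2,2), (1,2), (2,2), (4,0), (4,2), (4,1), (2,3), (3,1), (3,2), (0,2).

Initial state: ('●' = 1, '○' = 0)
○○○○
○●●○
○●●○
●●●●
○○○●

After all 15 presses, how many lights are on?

[0] ○○○○
○●●○
○●●○
●●●●
○○○●
[1] ○●●●
○●○○
○●●○
●●●●
○○○●
[2] ○●●○
○●●●
○●●●
●●●●
○○○●
[3] ○●●○
○●●●
●●●●
○○●●
●○○●
[4] ○●●○
○●●●
●●●●
○●●●
○●●●
[5] ○○○●
○●○●
●●●●
○●●●
○●●●
[6] ○○○●
○●●●
●○○○
○●○●
○●●●
[7] ○○●●
○○○○
●○●○
○●○●
○●●●
[8] ○○●●
○○●○
●●○●
○●●●
○●●●
[9] ○○●●
○○●○
●●○●
●●●●
●○●●
[10] ○○●●
○○●○
●●○●
●●○●
●●○○
[11] ○○●●
○○●○
●●○●
●○○●
○○●○
[12] ○○●●
○○●●
●●●○
●○○○
○○●○
[13] ○○●●
○○●●
●○●○
○●●○
○●●○
[14] ○○●●
○○●●
●○○○
○○○●
○●○○
[15] ○●○○
○○○●
●○○○
○○○●
○●○○

5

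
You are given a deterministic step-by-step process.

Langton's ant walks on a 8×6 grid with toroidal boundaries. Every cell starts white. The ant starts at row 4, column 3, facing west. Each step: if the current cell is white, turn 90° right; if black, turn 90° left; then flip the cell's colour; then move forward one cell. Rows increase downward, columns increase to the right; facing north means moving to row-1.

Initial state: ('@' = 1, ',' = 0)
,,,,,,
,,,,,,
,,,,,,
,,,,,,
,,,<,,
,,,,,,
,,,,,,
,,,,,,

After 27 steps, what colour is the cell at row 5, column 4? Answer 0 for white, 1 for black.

k=0  ,,,,,,
,,,,,,
,,,,,,
,,,,,,
,,,<,,
,,,,,,
,,,,,,
,,,,,,
k=1  ,,,,,,
,,,,,,
,,,,,,
,,,^,,
,,,@,,
,,,,,,
,,,,,,
,,,,,,
k=2  ,,,,,,
,,,,,,
,,,,,,
,,,@>,
,,,@,,
,,,,,,
,,,,,,
,,,,,,
k=3  ,,,,,,
,,,,,,
,,,,,,
,,,@@,
,,,@v,
,,,,,,
,,,,,,
,,,,,,
k=4  ,,,,,,
,,,,,,
,,,,,,
,,,@@,
,,,<@,
,,,,,,
,,,,,,
,,,,,,
k=5  ,,,,,,
,,,,,,
,,,,,,
,,,@@,
,,,,@,
,,,v,,
,,,,,,
,,,,,,
k=6  ,,,,,,
,,,,,,
,,,,,,
,,,@@,
,,,,@,
,,<@,,
,,,,,,
,,,,,,
k=7  ,,,,,,
,,,,,,
,,,,,,
,,,@@,
,,^,@,
,,@@,,
,,,,,,
,,,,,,
k=8  ,,,,,,
,,,,,,
,,,,,,
,,,@@,
,,@>@,
,,@@,,
,,,,,,
,,,,,,
k=9  ,,,,,,
,,,,,,
,,,,,,
,,,@@,
,,@@@,
,,@v,,
,,,,,,
,,,,,,
k=10  ,,,,,,
,,,,,,
,,,,,,
,,,@@,
,,@@@,
,,@,>,
,,,,,,
,,,,,,
k=11  ,,,,,,
,,,,,,
,,,,,,
,,,@@,
,,@@@,
,,@,@,
,,,,v,
,,,,,,
k=12  ,,,,,,
,,,,,,
,,,,,,
,,,@@,
,,@@@,
,,@,@,
,,,<@,
,,,,,,
k=13  ,,,,,,
,,,,,,
,,,,,,
,,,@@,
,,@@@,
,,@^@,
,,,@@,
,,,,,,
k=14  ,,,,,,
,,,,,,
,,,,,,
,,,@@,
,,@@@,
,,@@>,
,,,@@,
,,,,,,
k=15  ,,,,,,
,,,,,,
,,,,,,
,,,@@,
,,@@^,
,,@@,,
,,,@@,
,,,,,,
k=16  ,,,,,,
,,,,,,
,,,,,,
,,,@@,
,,@<,,
,,@@,,
,,,@@,
,,,,,,
k=17  ,,,,,,
,,,,,,
,,,,,,
,,,@@,
,,@,,,
,,@v,,
,,,@@,
,,,,,,
k=18  ,,,,,,
,,,,,,
,,,,,,
,,,@@,
,,@,,,
,,@,>,
,,,@@,
,,,,,,
k=19  ,,,,,,
,,,,,,
,,,,,,
,,,@@,
,,@,,,
,,@,@,
,,,@v,
,,,,,,
k=20  ,,,,,,
,,,,,,
,,,,,,
,,,@@,
,,@,,,
,,@,@,
,,,@,>
,,,,,,
k=21  ,,,,,,
,,,,,,
,,,,,,
,,,@@,
,,@,,,
,,@,@,
,,,@,@
,,,,,v
k=22  ,,,,,,
,,,,,,
,,,,,,
,,,@@,
,,@,,,
,,@,@,
,,,@,@
,,,,<@
k=23  ,,,,,,
,,,,,,
,,,,,,
,,,@@,
,,@,,,
,,@,@,
,,,@^@
,,,,@@
k=24  ,,,,,,
,,,,,,
,,,,,,
,,,@@,
,,@,,,
,,@,@,
,,,@@>
,,,,@@
k=25  ,,,,,,
,,,,,,
,,,,,,
,,,@@,
,,@,,,
,,@,@^
,,,@@,
,,,,@@
k=26  ,,,,,,
,,,,,,
,,,,,,
,,,@@,
,,@,,,
>,@,@@
,,,@@,
,,,,@@
k=27  ,,,,,,
,,,,,,
,,,,,,
,,,@@,
,,@,,,
@,@,@@
v,,@@,
,,,,@@

1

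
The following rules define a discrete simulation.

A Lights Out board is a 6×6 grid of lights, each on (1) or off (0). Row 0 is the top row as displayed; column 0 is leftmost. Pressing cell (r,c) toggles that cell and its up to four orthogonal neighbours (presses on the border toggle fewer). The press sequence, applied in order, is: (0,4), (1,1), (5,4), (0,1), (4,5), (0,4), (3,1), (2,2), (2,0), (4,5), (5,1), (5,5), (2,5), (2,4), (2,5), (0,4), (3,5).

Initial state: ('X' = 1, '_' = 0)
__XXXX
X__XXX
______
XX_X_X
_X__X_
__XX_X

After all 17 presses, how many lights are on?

14

k=0  __XXXX
X__XXX
______
XX_X_X
_X__X_
__XX_X
k=1  __X___
X__X_X
______
XX_X_X
_X__X_
__XX_X
k=2  _XX___
_XXX_X
_X____
XX_X_X
_X__X_
__XX_X
k=3  _XX___
_XXX_X
_X____
XX_X_X
_X____
__X_X_
k=4  X_____
__XX_X
_X____
XX_X_X
_X____
__X_X_
k=5  X_____
__XX_X
_X____
XX_X__
_X__XX
__X_XX
k=6  X__XXX
__XXXX
_X____
XX_X__
_X__XX
__X_XX
k=7  X__XXX
__XXXX
______
__XX__
____XX
__X_XX
k=8  X__XXX
___XXX
_XXX__
___X__
____XX
__X_XX
k=9  X__XXX
X__XXX
X_XX__
X__X__
____XX
__X_XX
k=10  X__XXX
X__XXX
X_XX__
X__X_X
______
__X_X_
k=11  X__XXX
X__XXX
X_XX__
X__X_X
_X____
XX__X_
k=12  X__XXX
X__XXX
X_XX__
X__X_X
_X___X
XX___X
k=13  X__XXX
X__XX_
X_XXXX
X__X__
_X___X
XX___X
k=14  X__XXX
X__X__
X_X___
X__XX_
_X___X
XX___X
k=15  X__XXX
X__X_X
X_X_XX
X__XXX
_X___X
XX___X
k=16  X_____
X__XXX
X_X_XX
X__XXX
_X___X
XX___X
k=17  X_____
X__XXX
X_X_X_
X__X__
_X____
XX___X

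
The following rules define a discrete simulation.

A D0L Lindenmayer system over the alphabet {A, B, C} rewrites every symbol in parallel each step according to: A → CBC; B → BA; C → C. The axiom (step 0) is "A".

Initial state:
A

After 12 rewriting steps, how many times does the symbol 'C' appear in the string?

288

0) A
1) CBC
2) CBAC
3) CBACBCC
4) CBACBCCBACC
5) CBACBCCBACCBACBCCC
6) CBACBCCBACCBACBCCCBACBCCBACCC
7) CBACBCCBACCBACBCCCBACBCCBACCCBACBCCBACCBACBCCCC
8) CBACBCCBACCBACBCCCBACBCCBACCCBACBCCBACCBACBCCCCBACBCCBACCBACBCCCBACBCCBACCCC
9) CBACBCCBACCBACBCCCBACBCCBACCCBACBCCBACCBACBCCCCBACBCCBACCB…ACBCCBACCCCBACBCCBACCBACBCCCBACBCCBACCCBACBCCBACCBACBCCCCC  (len 123)
10) CBACBCCBACCBACBCCCBACBCCBACCCBACBCCBACCBACBCCCCBACBCCBACCB…ACBCCBACCCBACBCCBACCBACBCCCCBACBCCBACCBACBCCCBACBCCBACCCCC  (len 199)
11) CBACBCCBACCBACBCCCBACBCCBACCCBACBCCBACCBACBCCCCBACBCCBACCB…CBCCBACCCCBACBCCBACCBACBCCCBACBCCBACCCBACBCCBACCBACBCCCCCC  (len 322)
12) CBACBCCBACCBACBCCCBACBCCBACCCBACBCCBACCBACBCCCCBACBCCBACCB…CBCCBACCCBACBCCBACCBACBCCCCBACBCCBACCBACBCCCBACBCCBACCCCCC  (len 521)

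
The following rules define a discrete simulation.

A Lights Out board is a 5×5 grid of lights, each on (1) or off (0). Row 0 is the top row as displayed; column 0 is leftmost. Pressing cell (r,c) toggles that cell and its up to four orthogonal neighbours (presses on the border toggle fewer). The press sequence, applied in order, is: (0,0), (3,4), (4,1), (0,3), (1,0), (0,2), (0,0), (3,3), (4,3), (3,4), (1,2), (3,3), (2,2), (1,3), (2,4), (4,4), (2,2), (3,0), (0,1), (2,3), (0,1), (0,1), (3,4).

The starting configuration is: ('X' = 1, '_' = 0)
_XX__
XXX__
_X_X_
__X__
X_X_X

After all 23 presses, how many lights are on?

13

t=0: _XX__
XXX__
_X_X_
__X__
X_X_X
t=1: X_X__
_XX__
_X_X_
__X__
X_X_X
t=2: X_X__
_XX__
_X_XX
__XXX
X_X__
t=3: X_X__
_XX__
_X_XX
_XXXX
_X___
t=4: X__XX
_XXX_
_X_XX
_XXXX
_X___
t=5: ___XX
X_XX_
XX_XX
_XXXX
_X___
t=6: _XX_X
X__X_
XX_XX
_XXXX
_X___
t=7: X_X_X
___X_
XX_XX
_XXXX
_X___
t=8: X_X_X
___X_
XX__X
_X___
_X_X_
t=9: X_X_X
___X_
XX__X
_X_X_
_XX_X
t=10: X_X_X
___X_
XX___
_X__X
_XX__
t=11: X___X
_XX__
XXX__
_X__X
_XX__
t=12: X___X
_XX__
XXXX_
_XXX_
_XXX_
t=13: X___X
_X___
X____
_X_X_
_XXX_
t=14: X__XX
_XXXX
X__X_
_X_X_
_XXX_
t=15: X__XX
_XXX_
X___X
_X_XX
_XXX_
t=16: X__XX
_XXX_
X___X
_X_X_
_XX_X
t=17: X__XX
_X_X_
XXXXX
_XXX_
_XX_X
t=18: X__XX
_X_X_
_XXXX
X_XX_
XXX_X
t=19: _XXXX
___X_
_XXXX
X_XX_
XXX_X
t=20: _XXXX
_____
_X___
X_X__
XXX_X
t=21: X__XX
_X___
_X___
X_X__
XXX_X
t=22: _XXXX
_____
_X___
X_X__
XXX_X
t=23: _XXXX
_____
_X__X
X_XXX
XXX__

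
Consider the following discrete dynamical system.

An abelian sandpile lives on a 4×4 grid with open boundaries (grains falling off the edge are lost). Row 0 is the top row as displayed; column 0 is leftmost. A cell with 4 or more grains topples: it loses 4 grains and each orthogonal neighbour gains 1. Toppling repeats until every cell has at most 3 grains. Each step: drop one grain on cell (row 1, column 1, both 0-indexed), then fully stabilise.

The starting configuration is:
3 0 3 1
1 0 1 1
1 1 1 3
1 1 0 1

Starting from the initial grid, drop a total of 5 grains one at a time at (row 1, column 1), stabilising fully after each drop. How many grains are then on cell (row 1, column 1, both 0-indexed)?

1

0) 3 0 3 1
1 0 1 1
1 1 1 3
1 1 0 1
1) 3 0 3 1
1 1 1 1
1 1 1 3
1 1 0 1
2) 3 0 3 1
1 2 1 1
1 1 1 3
1 1 0 1
3) 3 0 3 1
1 3 1 1
1 1 1 3
1 1 0 1
4) 3 1 3 1
2 0 2 1
1 2 1 3
1 1 0 1
5) 3 1 3 1
2 1 2 1
1 2 1 3
1 1 0 1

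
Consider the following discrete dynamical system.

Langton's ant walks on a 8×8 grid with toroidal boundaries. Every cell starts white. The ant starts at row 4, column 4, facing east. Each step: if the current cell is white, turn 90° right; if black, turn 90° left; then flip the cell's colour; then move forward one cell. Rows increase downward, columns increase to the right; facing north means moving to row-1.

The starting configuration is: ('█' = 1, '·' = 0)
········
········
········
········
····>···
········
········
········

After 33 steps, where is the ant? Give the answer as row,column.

3,2

t=0: ········
········
········
········
····>···
········
········
········
t=1: ········
········
········
········
····█···
····v···
········
········
t=2: ········
········
········
········
····█···
···<█···
········
········
t=3: ········
········
········
········
···^█···
···██···
········
········
t=4: ········
········
········
········
···█>···
···██···
········
········
t=5: ········
········
········
····^···
···█····
···██···
········
········
t=6: ········
········
········
····█>··
···█····
···██···
········
········
t=7: ········
········
········
····██··
···█·v··
···██···
········
········
t=8: ········
········
········
····██··
···█<█··
···██···
········
········
t=9: ········
········
········
····^█··
···███··
···██···
········
········
t=10: ········
········
········
···<·█··
···███··
···██···
········
········
t=11: ········
········
···^····
···█·█··
···███··
···██···
········
········
t=12: ········
········
···█>···
···█·█··
···███··
···██···
········
········
t=13: ········
········
···██···
···█v█··
···███··
···██···
········
········
t=14: ········
········
···██···
···<██··
···███··
···██···
········
········
t=15: ········
········
···██···
····██··
···v██··
···██···
········
········
t=16: ········
········
···██···
····██··
····>█··
···██···
········
········
t=17: ········
········
···██···
····^█··
·····█··
···██···
········
········
t=18: ········
········
···██···
···<·█··
·····█··
···██···
········
········
t=19: ········
········
···^█···
···█·█··
·····█··
···██···
········
········
t=20: ········
········
··<·█···
···█·█··
·····█··
···██···
········
········
t=21: ········
··^·····
··█·█···
···█·█··
·····█··
···██···
········
········
t=22: ········
··█>····
··█·█···
···█·█··
·····█··
···██···
········
········
t=23: ········
··██····
··█v█···
···█·█··
·····█··
···██···
········
········
t=24: ········
··██····
··<██···
···█·█··
·····█··
···██···
········
········
t=25: ········
··██····
···██···
··v█·█··
·····█··
···██···
········
········
t=26: ········
··██····
···██···
·<██·█··
·····█··
···██···
········
········
t=27: ········
··██····
·^·██···
·███·█··
·····█··
···██···
········
········
t=28: ········
··██····
·█>██···
·███·█··
·····█··
···██···
········
········
t=29: ········
··██····
·████···
·█v█·█··
·····█··
···██···
········
········
t=30: ········
··██····
·████···
·█·>·█··
·····█··
···██···
········
········
t=31: ········
··██····
·██^█···
·█···█··
·····█··
···██···
········
········
t=32: ········
··██····
·█<·█···
·█···█··
·····█··
···██···
········
········
t=33: ········
··██····
·█··█···
·█v··█··
·····█··
···██···
········
········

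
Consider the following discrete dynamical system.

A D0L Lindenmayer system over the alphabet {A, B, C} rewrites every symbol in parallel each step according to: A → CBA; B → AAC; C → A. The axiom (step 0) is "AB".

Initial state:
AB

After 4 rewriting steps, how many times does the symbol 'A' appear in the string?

gen 0: AB
gen 1: CBAAAC
gen 2: AAACCBACBACBAA
gen 3: CBACBACBAAAAACCBAAAACCBAAAACCBACBA
gen 4: AAACCBAAAACCBAAAACCBACBACBACBACBAAAAACCBACBACBACBAAAAACCBACBACBACBAAAAACCBAAAACCBA

41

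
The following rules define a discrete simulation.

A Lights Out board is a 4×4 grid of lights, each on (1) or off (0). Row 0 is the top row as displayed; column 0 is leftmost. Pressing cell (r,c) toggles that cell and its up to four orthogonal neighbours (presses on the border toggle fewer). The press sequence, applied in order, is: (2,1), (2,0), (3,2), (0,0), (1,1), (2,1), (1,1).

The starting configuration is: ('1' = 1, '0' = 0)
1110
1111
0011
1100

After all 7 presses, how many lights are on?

10

step 0: 1110
1111
0011
1100
step 1: 1110
1011
1101
1000
step 2: 1110
0011
0001
0000
step 3: 1110
0011
0011
0111
step 4: 0010
1011
0011
0111
step 5: 0110
0101
0111
0111
step 6: 0110
0001
1001
0011
step 7: 0010
1111
1101
0011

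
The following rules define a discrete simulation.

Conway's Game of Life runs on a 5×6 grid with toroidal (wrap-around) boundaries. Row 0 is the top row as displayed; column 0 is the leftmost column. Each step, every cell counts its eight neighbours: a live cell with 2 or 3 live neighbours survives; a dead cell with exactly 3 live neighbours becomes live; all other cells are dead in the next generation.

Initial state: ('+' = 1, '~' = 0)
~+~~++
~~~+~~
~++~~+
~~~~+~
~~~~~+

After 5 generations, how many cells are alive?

2

0) ~+~~++
~~~+~~
~++~~+
~~~~+~
~~~~~+
1) +~~~++
~+~+~+
~~+++~
+~~~++
+~~~~+
2) ~+~~~~
~+~~~~
~++~~~
++~~~~
~+~~~~
3) +++~~~
++~~~~
~~+~~~
+~~~~~
~++~~~
4) ~~~~~~
+~~~~~
+~~~~~
~~+~~~
~~+~~~
5) ~~~~~~
~~~~~~
~+~~~~
~+~~~~
~~~~~~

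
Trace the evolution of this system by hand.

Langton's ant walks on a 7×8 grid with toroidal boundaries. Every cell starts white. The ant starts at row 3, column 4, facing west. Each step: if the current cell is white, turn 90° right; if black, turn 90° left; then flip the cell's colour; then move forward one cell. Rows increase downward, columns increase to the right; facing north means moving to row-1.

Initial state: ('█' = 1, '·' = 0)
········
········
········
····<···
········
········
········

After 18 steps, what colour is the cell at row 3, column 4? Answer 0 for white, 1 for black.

0

step 0: ········
········
········
····<···
········
········
········
step 1: ········
········
····^···
····█···
········
········
········
step 2: ········
········
····█>··
····█···
········
········
········
step 3: ········
········
····██··
····█v··
········
········
········
step 4: ········
········
····██··
····<█··
········
········
········
step 5: ········
········
····██··
·····█··
····v···
········
········
step 6: ········
········
····██··
·····█··
···<█···
········
········
step 7: ········
········
····██··
···^·█··
···██···
········
········
step 8: ········
········
····██··
···█>█··
···██···
········
········
step 9: ········
········
····██··
···███··
···█v···
········
········
step 10: ········
········
····██··
···███··
···█·>··
········
········
step 11: ········
········
····██··
···███··
···█·█··
·····v··
········
step 12: ········
········
····██··
···███··
···█·█··
····<█··
········
step 13: ········
········
····██··
···███··
···█^█··
····██··
········
step 14: ········
········
····██··
···███··
···██>··
····██··
········
step 15: ········
········
····██··
···██^··
···██···
····██··
········
step 16: ········
········
····██··
···█<···
···██···
····██··
········
step 17: ········
········
····██··
···█····
···█v···
····██··
········
step 18: ········
········
····██··
···█····
···█·>··
····██··
········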